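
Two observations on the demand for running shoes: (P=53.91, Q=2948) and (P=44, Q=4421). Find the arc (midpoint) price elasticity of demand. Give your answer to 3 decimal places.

ΔQ = 4421 − 2948 = 1473; ΔP = 44 − 53.91 = -9.91.
Midpoints: P̄ = 48.95, Q̄ = 3684.5.
ε = (ΔQ/ΔP)(P̄/Q̄) = (1473/-9.91)(48.95/3684.5).

-1.975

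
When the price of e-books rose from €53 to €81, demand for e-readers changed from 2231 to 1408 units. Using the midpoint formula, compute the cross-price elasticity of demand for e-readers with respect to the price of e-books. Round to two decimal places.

ΔQ_x = 1408 − 2231 = -823; ΔP_y = 81 − 53 = 28.
Midpoints: P̄_y = 67.00, Q̄_x = 1819.5.
ε_xy = (ΔQ_x/ΔP_y)(P̄_y/Q̄_x) = (-823/28)(67.00/1819.5).

-1.08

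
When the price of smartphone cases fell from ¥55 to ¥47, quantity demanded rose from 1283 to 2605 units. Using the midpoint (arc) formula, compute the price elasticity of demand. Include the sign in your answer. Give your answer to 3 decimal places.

-4.335

ΔQ = 2605 − 1283 = 1322; ΔP = 47 − 55 = -8.
Midpoints: P̄ = 51.00, Q̄ = 1944.0.
ε = (ΔQ/ΔP)(P̄/Q̄) = (1322/-8)(51.00/1944.0).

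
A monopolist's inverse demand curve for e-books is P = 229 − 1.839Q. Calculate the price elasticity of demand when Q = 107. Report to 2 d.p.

-0.16

At Q = 107, P = 229 − 1.839(107) = 32.23.
dP/dQ = −1.839, so dQ/dP = 1/(−1.839) = -0.544.
ε = (dQ/dP)(P/Q) = (-0.544)(32.23/107).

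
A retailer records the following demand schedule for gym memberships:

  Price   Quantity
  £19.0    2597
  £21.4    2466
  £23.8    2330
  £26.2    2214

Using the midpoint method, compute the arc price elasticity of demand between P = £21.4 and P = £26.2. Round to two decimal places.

-0.53

At P = 21.4, Q = 2466; at P = 26.2, Q = 2214.
ΔQ = -252, ΔP = 4.8. Midpoints: P̄ = 23.80, Q̄ = 2340.0.
ε = (ΔQ/ΔP)(P̄/Q̄) = (-252/4.8)(23.80/2340.0).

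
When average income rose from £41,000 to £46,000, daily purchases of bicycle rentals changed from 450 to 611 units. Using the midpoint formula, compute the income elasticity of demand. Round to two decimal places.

2.64

ΔQ = 161, ΔI = 5000. Midpoints: Ī = 43,500, Q̄ = 530.5.
ε_I = (ΔQ/ΔI)(Ī/Q̄) = (161/5000)(43500/530.5).
ε_I > 0, so the good is normal.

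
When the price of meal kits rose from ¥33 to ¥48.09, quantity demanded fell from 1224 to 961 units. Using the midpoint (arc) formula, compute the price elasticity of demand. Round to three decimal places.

ΔQ = 961 − 1224 = -263; ΔP = 48.09 − 33 = 15.09.
Midpoints: P̄ = 40.55, Q̄ = 1092.5.
ε = (ΔQ/ΔP)(P̄/Q̄) = (-263/15.09)(40.55/1092.5).

-0.647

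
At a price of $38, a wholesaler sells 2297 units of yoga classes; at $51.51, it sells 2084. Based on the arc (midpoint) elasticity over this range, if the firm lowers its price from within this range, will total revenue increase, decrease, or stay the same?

decrease

Arc ε = (-213/13.51)(44.75/2190.5) ≈ -0.322.
|ε| = 0.32 < 1, so demand is inelastic. A price cut therefore reduces total revenue.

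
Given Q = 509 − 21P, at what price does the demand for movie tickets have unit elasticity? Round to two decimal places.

For linear demand Q = a − bP, ε = −bP/(a − bP). |ε| = 1 when bP = a − bP, i.e. P = a/(2b).
P = 509/(2·21) = 509/42 = 12.1190.

12.12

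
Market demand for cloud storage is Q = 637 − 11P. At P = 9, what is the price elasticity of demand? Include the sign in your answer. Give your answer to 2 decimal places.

-0.18

At P = 9, Q = 538.
dQ/dP = −11.
ε = (dQ/dP)(P/Q) = (-11)(9/538).
|ε| < 1, so demand is inelastic at this price.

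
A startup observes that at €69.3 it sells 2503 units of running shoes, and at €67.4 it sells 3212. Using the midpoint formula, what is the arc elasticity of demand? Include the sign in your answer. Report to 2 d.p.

ΔQ = 3212 − 2503 = 709; ΔP = 67.4 − 69.3 = -1.9.
Midpoints: P̄ = 68.35, Q̄ = 2857.5.
ε = (ΔQ/ΔP)(P̄/Q̄) = (709/-1.9)(68.35/2857.5).

-8.93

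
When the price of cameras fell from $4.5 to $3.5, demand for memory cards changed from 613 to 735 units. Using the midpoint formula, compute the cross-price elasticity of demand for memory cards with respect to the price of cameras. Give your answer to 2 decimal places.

-0.72

ΔQ_x = 735 − 613 = 122; ΔP_y = 3.5 − 4.5 = -1.
Midpoints: P̄_y = 4.00, Q̄_x = 674.0.
ε_xy = (ΔQ_x/ΔP_y)(P̄_y/Q̄_x) = (122/-1)(4.00/674.0).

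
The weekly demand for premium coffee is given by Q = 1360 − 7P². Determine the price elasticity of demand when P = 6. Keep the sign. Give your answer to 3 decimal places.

-0.455

At P = 6, Q = 1108.
dQ/dP = −14P = -84.
ε = (dQ/dP)(P/Q) = (-84)(6/1108).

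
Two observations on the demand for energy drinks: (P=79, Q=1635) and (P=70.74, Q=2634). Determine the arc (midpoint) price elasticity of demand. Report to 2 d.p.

-4.24

ΔQ = 2634 − 1635 = 999; ΔP = 70.74 − 79 = -8.26.
Midpoints: P̄ = 74.87, Q̄ = 2134.5.
ε = (ΔQ/ΔP)(P̄/Q̄) = (999/-8.26)(74.87/2134.5).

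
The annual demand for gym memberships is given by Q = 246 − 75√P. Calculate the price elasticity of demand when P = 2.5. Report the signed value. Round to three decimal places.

At P = 2.5, Q = 127.415.
dQ/dP = −75/(2√P) = -23.717.
ε = (dQ/dP)(P/Q) = (-23.717)(2.5/127.415).
|ε| < 1, so demand is inelastic at this price.

-0.465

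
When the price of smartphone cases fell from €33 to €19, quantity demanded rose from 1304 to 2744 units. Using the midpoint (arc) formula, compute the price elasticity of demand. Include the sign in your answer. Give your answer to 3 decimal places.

ΔQ = 2744 − 1304 = 1440; ΔP = 19 − 33 = -14.
Midpoints: P̄ = 26.00, Q̄ = 2024.0.
ε = (ΔQ/ΔP)(P̄/Q̄) = (1440/-14)(26.00/2024.0).

-1.321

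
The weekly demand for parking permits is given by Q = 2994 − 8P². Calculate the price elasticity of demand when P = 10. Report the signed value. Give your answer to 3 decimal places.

-0.729

At P = 10, Q = 2194.
dQ/dP = −16P = -160.
ε = (dQ/dP)(P/Q) = (-160)(10/2194).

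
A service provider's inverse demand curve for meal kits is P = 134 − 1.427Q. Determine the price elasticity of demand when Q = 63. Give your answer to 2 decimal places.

-0.49

At Q = 63, P = 134 − 1.427(63) = 44.10.
dP/dQ = −1.427, so dQ/dP = 1/(−1.427) = -0.701.
ε = (dQ/dP)(P/Q) = (-0.701)(44.10/63).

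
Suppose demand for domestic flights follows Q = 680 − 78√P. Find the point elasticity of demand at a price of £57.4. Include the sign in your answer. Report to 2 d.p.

At P = 57.4, Q = 89.050.
dQ/dP = −78/(2√P) = -5.148.
ε = (dQ/dP)(P/Q) = (-5.148)(57.4/89.050).
|ε| > 1, so demand is elastic at this price.

-3.32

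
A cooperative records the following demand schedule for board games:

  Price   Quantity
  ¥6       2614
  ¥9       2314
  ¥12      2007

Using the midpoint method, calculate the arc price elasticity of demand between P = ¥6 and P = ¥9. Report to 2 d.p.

-0.30

At P = 6, Q = 2614; at P = 9, Q = 2314.
ΔQ = -300, ΔP = 3. Midpoints: P̄ = 7.50, Q̄ = 2464.0.
ε = (ΔQ/ΔP)(P̄/Q̄) = (-300/3)(7.50/2464.0).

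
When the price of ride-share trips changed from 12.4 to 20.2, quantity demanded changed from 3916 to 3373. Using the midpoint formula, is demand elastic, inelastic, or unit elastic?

inelastic

Arc ε ≈ -0.311.
|ε| = 0.31 < 1.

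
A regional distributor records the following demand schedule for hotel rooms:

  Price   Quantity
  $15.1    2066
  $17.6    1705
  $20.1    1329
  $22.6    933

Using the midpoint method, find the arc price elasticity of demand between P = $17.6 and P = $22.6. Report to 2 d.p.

At P = 17.6, Q = 1705; at P = 22.6, Q = 933.
ΔQ = -772, ΔP = 5.0. Midpoints: P̄ = 20.10, Q̄ = 1319.0.
ε = (ΔQ/ΔP)(P̄/Q̄) = (-772/5.0)(20.10/1319.0).

-2.35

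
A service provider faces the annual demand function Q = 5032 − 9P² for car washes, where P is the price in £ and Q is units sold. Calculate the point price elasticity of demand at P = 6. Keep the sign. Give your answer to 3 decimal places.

At P = 6, Q = 4708.
dQ/dP = −18P = -108.
ε = (dQ/dP)(P/Q) = (-108)(6/4708).

-0.138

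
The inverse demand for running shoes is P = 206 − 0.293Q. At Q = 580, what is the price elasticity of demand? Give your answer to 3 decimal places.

At Q = 580, P = 206 − 0.293(580) = 36.06.
dP/dQ = −0.293, so dQ/dP = 1/(−0.293) = -3.413.
ε = (dQ/dP)(P/Q) = (-3.413)(36.06/580).

-0.212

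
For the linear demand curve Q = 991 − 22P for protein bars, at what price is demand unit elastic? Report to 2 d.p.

For linear demand Q = a − bP, ε = −bP/(a − bP). |ε| = 1 when bP = a − bP, i.e. P = a/(2b).
P = 991/(2·22) = 991/44 = 22.5227.

22.52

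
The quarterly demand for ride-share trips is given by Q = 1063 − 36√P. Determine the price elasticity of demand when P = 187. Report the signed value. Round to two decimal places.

-0.43

At P = 187, Q = 570.707.
dQ/dP = −36/(2√P) = -1.316.
ε = (dQ/dP)(P/Q) = (-1.316)(187/570.707).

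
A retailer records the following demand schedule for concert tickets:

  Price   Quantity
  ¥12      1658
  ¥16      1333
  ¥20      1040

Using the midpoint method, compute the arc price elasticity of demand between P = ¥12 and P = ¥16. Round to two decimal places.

-0.76

At P = 12, Q = 1658; at P = 16, Q = 1333.
ΔQ = -325, ΔP = 4. Midpoints: P̄ = 14.00, Q̄ = 1495.5.
ε = (ΔQ/ΔP)(P̄/Q̄) = (-325/4)(14.00/1495.5).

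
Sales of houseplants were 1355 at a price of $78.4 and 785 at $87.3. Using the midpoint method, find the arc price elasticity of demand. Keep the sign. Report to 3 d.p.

ΔQ = 785 − 1355 = -570; ΔP = 87.3 − 78.4 = 8.9.
Midpoints: P̄ = 82.85, Q̄ = 1070.0.
ε = (ΔQ/ΔP)(P̄/Q̄) = (-570/8.9)(82.85/1070.0).

-4.959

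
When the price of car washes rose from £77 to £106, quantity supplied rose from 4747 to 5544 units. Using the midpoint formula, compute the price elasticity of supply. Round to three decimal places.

ΔQ = 5544 − 4747 = 797; ΔP = 106 − 77 = 29.
Midpoints: P̄ = 91.50, Q̄ = 5145.5.
ε_s = (ΔQ/ΔP)(P̄/Q̄) = (797/29)(91.50/5145.5).

0.489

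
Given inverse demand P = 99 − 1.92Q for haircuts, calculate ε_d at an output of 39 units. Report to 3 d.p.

At Q = 39, P = 99 − 1.92(39) = 24.12.
dP/dQ = −1.92, so dQ/dP = 1/(−1.92) = -0.521.
ε = (dQ/dP)(P/Q) = (-0.521)(24.12/39).

-0.322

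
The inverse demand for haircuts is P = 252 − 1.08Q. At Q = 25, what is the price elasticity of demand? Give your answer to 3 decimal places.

At Q = 25, P = 252 − 1.08(25) = 225.00.
dP/dQ = −1.08, so dQ/dP = 1/(−1.08) = -0.926.
ε = (dQ/dP)(P/Q) = (-0.926)(225.00/25).

-8.333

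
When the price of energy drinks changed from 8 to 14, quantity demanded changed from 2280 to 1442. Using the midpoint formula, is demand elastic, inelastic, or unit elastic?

Arc ε ≈ -0.826.
|ε| = 0.83 < 1.

inelastic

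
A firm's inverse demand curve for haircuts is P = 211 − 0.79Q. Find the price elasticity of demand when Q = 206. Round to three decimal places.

-0.297

At Q = 206, P = 211 − 0.79(206) = 48.26.
dP/dQ = −0.79, so dQ/dP = 1/(−0.79) = -1.266.
ε = (dQ/dP)(P/Q) = (-1.266)(48.26/206).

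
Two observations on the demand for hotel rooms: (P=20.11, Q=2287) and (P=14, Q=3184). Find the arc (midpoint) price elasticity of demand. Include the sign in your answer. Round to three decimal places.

ΔQ = 3184 − 2287 = 897; ΔP = 14 − 20.11 = -6.11.
Midpoints: P̄ = 17.05, Q̄ = 2735.5.
ε = (ΔQ/ΔP)(P̄/Q̄) = (897/-6.11)(17.05/2735.5).

-0.915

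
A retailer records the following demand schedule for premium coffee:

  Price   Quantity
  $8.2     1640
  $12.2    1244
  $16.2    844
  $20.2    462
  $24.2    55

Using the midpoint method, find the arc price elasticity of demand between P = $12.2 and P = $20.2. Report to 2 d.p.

At P = 12.2, Q = 1244; at P = 20.2, Q = 462.
ΔQ = -782, ΔP = 8.0. Midpoints: P̄ = 16.20, Q̄ = 853.0.
ε = (ΔQ/ΔP)(P̄/Q̄) = (-782/8.0)(16.20/853.0).

-1.86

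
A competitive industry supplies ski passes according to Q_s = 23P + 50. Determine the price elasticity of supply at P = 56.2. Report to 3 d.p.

At P = 56.2, Q_s = 1342.60.
dQ_s/dP = 23.
ε_s = (dQ_s/dP)(P/Q_s) = (23)(56.2/1342.60).

0.963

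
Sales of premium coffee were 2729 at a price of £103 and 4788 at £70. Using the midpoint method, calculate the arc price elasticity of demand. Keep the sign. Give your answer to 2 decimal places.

-1.44

ΔQ = 4788 − 2729 = 2059; ΔP = 70 − 103 = -33.
Midpoints: P̄ = 86.50, Q̄ = 3758.5.
ε = (ΔQ/ΔP)(P̄/Q̄) = (2059/-33)(86.50/3758.5).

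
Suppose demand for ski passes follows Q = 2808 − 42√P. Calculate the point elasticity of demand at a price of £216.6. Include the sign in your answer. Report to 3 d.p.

At P = 216.6, Q = 2189.872.
dQ/dP = −42/(2√P) = -1.427.
ε = (dQ/dP)(P/Q) = (-1.427)(216.6/2189.872).
|ε| < 1, so demand is inelastic at this price.

-0.141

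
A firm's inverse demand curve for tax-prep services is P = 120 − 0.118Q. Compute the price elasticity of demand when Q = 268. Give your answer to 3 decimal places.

At Q = 268, P = 120 − 0.118(268) = 88.38.
dP/dQ = −0.118, so dQ/dP = 1/(−0.118) = -8.475.
ε = (dQ/dP)(P/Q) = (-8.475)(88.38/268).

-2.795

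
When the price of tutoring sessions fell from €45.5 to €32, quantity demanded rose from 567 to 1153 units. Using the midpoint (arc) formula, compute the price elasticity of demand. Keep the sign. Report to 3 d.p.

-1.956

ΔQ = 1153 − 567 = 586; ΔP = 32 − 45.5 = -13.5.
Midpoints: P̄ = 38.75, Q̄ = 860.0.
ε = (ΔQ/ΔP)(P̄/Q̄) = (586/-13.5)(38.75/860.0).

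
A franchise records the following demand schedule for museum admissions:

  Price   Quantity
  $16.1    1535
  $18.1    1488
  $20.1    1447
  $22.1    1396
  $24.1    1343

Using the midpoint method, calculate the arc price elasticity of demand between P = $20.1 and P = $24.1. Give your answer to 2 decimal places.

-0.41

At P = 20.1, Q = 1447; at P = 24.1, Q = 1343.
ΔQ = -104, ΔP = 4.0. Midpoints: P̄ = 22.10, Q̄ = 1395.0.
ε = (ΔQ/ΔP)(P̄/Q̄) = (-104/4.0)(22.10/1395.0).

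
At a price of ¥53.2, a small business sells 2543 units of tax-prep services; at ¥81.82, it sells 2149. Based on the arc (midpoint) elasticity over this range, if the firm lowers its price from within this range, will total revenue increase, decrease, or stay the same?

Arc ε = (-394/28.62)(67.51/2346.0) ≈ -0.396.
|ε| = 0.40 < 1, so demand is inelastic. A price cut therefore reduces total revenue.

decrease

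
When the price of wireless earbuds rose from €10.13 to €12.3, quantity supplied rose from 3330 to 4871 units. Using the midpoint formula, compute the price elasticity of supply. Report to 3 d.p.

ΔQ = 4871 − 3330 = 1541; ΔP = 12.3 − 10.13 = 2.17.
Midpoints: P̄ = 11.21, Q̄ = 4100.5.
ε_s = (ΔQ/ΔP)(P̄/Q̄) = (1541/2.17)(11.21/4100.5).

1.942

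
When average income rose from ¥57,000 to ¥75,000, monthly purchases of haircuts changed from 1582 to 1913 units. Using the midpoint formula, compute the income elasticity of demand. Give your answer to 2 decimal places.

0.69

ΔQ = 331, ΔI = 18000. Midpoints: Ī = 66,000, Q̄ = 1747.5.
ε_I = (ΔQ/ΔI)(Ī/Q̄) = (331/18000)(66000/1747.5).
ε_I > 0, so the good is normal.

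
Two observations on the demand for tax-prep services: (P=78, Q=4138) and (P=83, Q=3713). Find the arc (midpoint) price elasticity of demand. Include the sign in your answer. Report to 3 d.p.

ΔQ = 3713 − 4138 = -425; ΔP = 83 − 78 = 5.
Midpoints: P̄ = 80.50, Q̄ = 3925.5.
ε = (ΔQ/ΔP)(P̄/Q̄) = (-425/5)(80.50/3925.5).

-1.743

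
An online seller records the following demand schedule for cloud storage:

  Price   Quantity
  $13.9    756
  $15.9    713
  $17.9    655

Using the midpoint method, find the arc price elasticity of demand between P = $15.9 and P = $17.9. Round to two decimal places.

-0.72

At P = 15.9, Q = 713; at P = 17.9, Q = 655.
ΔQ = -58, ΔP = 2.0. Midpoints: P̄ = 16.90, Q̄ = 684.0.
ε = (ΔQ/ΔP)(P̄/Q̄) = (-58/2.0)(16.90/684.0).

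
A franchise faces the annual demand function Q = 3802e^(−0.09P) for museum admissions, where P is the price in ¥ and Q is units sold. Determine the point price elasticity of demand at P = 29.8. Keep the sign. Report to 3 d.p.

At P = 29.8, Q = 260.156.
dQ/dP = −0.09·3802e^(−0.09P) = −0.09Q = -23.414.
ε = (dQ/dP)(P/Q) = (-23.414)(29.8/260.156).

-2.682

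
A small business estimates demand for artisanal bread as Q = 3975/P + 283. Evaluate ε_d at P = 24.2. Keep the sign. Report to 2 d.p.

At P = 24.2, Q = 447.256.
dQ/dP = −3975/P² = -6.787.
ε = (dQ/dP)(P/Q) = (-6.787)(24.2/447.256).
|ε| < 1, so demand is inelastic at this price.

-0.37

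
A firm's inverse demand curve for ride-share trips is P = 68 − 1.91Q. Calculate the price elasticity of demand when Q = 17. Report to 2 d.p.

At Q = 17, P = 68 − 1.91(17) = 35.53.
dP/dQ = −1.91, so dQ/dP = 1/(−1.91) = -0.524.
ε = (dQ/dP)(P/Q) = (-0.524)(35.53/17).

-1.09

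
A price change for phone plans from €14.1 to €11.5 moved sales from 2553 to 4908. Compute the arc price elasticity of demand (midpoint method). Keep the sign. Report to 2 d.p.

ΔQ = 4908 − 2553 = 2355; ΔP = 11.5 − 14.1 = -2.6.
Midpoints: P̄ = 12.80, Q̄ = 3730.5.
ε = (ΔQ/ΔP)(P̄/Q̄) = (2355/-2.6)(12.80/3730.5).

-3.11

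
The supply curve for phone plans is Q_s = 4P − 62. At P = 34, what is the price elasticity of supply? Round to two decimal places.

At P = 34, Q_s = 74.
dQ_s/dP = 4.
ε_s = (dQ_s/dP)(P/Q_s) = (4)(34/74).

1.84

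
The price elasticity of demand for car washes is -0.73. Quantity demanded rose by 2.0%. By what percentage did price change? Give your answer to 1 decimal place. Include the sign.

%ΔP ≈ %ΔQ / ε = (2.0%)/(-0.73) = -2.74%.

-2.7%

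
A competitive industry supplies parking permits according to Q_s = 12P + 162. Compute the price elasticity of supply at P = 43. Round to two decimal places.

0.76

At P = 43, Q_s = 678.
dQ_s/dP = 12.
ε_s = (dQ_s/dP)(P/Q_s) = (12)(43/678).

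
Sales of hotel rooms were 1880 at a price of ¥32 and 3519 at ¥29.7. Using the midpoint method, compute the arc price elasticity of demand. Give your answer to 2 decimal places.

ΔQ = 3519 − 1880 = 1639; ΔP = 29.7 − 32 = -2.3.
Midpoints: P̄ = 30.85, Q̄ = 2699.5.
ε = (ΔQ/ΔP)(P̄/Q̄) = (1639/-2.3)(30.85/2699.5).

-8.14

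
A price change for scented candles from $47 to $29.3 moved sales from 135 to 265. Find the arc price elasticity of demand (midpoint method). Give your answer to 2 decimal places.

-1.40

ΔQ = 265 − 135 = 130; ΔP = 29.3 − 47 = -17.7.
Midpoints: P̄ = 38.15, Q̄ = 200.0.
ε = (ΔQ/ΔP)(P̄/Q̄) = (130/-17.7)(38.15/200.0).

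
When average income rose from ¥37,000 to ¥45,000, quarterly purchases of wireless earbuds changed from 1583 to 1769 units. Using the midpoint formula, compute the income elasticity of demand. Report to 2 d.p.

0.57

ΔQ = 186, ΔI = 8000. Midpoints: Ī = 41,000, Q̄ = 1676.0.
ε_I = (ΔQ/ΔI)(Ī/Q̄) = (186/8000)(41000/1676.0).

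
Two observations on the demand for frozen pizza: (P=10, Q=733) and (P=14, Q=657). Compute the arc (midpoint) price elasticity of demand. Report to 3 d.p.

ΔQ = 657 − 733 = -76; ΔP = 14 − 10 = 4.
Midpoints: P̄ = 12.00, Q̄ = 695.0.
ε = (ΔQ/ΔP)(P̄/Q̄) = (-76/4)(12.00/695.0).

-0.328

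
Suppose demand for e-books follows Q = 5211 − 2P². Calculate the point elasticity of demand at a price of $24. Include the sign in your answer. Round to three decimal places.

-0.568

At P = 24, Q = 4059.
dQ/dP = −4P = -96.
ε = (dQ/dP)(P/Q) = (-96)(24/4059).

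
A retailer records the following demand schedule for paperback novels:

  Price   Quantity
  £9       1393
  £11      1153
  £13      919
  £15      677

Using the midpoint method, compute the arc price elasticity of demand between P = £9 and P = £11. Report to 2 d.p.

-0.94

At P = 9, Q = 1393; at P = 11, Q = 1153.
ΔQ = -240, ΔP = 2. Midpoints: P̄ = 10.00, Q̄ = 1273.0.
ε = (ΔQ/ΔP)(P̄/Q̄) = (-240/2)(10.00/1273.0).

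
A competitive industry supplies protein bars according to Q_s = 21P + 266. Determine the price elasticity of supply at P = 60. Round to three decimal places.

0.826

At P = 60, Q_s = 1526.
dQ_s/dP = 21.
ε_s = (dQ_s/dP)(P/Q_s) = (21)(60/1526).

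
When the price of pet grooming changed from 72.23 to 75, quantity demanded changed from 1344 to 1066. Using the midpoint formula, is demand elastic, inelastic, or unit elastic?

Arc ε ≈ -6.131.
|ε| = 6.13 > 1.

elastic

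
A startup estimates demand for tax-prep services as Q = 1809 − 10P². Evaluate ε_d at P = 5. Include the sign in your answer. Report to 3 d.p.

-0.321

At P = 5, Q = 1559.
dQ/dP = −20P = -100.
ε = (dQ/dP)(P/Q) = (-100)(5/1559).
|ε| < 1, so demand is inelastic at this price.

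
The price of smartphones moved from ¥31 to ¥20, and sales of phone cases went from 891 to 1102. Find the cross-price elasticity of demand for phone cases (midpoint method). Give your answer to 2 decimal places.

-0.49

ΔQ_x = 1102 − 891 = 211; ΔP_y = 20 − 31 = -11.
Midpoints: P̄_y = 25.50, Q̄_x = 996.5.
ε_xy = (ΔQ_x/ΔP_y)(P̄_y/Q̄_x) = (211/-11)(25.50/996.5).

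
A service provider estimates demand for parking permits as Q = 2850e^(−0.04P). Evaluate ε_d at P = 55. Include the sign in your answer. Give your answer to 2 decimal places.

-2.20

At P = 55, Q = 315.789.
dQ/dP = −0.04·2850e^(−0.04P) = −0.04Q = -12.632.
ε = (dQ/dP)(P/Q) = (-12.632)(55/315.789).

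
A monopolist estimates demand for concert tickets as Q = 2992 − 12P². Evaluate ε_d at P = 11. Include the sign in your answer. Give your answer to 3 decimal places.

At P = 11, Q = 1540.
dQ/dP = −24P = -264.
ε = (dQ/dP)(P/Q) = (-264)(11/1540).
|ε| > 1, so demand is elastic at this price.

-1.886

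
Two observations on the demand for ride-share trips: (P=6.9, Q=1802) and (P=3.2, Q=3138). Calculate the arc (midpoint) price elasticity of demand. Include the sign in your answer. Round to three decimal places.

-0.738

ΔQ = 3138 − 1802 = 1336; ΔP = 3.2 − 6.9 = -3.7.
Midpoints: P̄ = 5.05, Q̄ = 2470.0.
ε = (ΔQ/ΔP)(P̄/Q̄) = (1336/-3.7)(5.05/2470.0).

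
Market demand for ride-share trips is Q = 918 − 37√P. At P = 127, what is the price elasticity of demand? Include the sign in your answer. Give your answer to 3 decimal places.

-0.416

At P = 127, Q = 501.031.
dQ/dP = −37/(2√P) = -1.642.
ε = (dQ/dP)(P/Q) = (-1.642)(127/501.031).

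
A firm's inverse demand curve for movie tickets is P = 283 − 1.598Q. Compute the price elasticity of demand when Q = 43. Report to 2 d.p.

-3.12

At Q = 43, P = 283 − 1.598(43) = 214.29.
dP/dQ = −1.598, so dQ/dP = 1/(−1.598) = -0.626.
ε = (dQ/dP)(P/Q) = (-0.626)(214.29/43).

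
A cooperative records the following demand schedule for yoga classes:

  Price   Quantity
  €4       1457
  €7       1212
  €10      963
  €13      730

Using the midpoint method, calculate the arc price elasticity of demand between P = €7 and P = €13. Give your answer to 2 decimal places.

At P = 7, Q = 1212; at P = 13, Q = 730.
ΔQ = -482, ΔP = 6. Midpoints: P̄ = 10.00, Q̄ = 971.0.
ε = (ΔQ/ΔP)(P̄/Q̄) = (-482/6)(10.00/971.0).

-0.83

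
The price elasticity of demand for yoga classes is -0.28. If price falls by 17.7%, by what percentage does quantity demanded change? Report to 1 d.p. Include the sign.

%ΔQ ≈ ε × %ΔP = (-0.28)(-17.7%) = 4.96%.

5.0%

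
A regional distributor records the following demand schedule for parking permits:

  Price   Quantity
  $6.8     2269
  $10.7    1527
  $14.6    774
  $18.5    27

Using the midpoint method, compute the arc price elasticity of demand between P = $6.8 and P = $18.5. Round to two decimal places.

At P = 6.8, Q = 2269; at P = 18.5, Q = 27.
ΔQ = -2242, ΔP = 11.7. Midpoints: P̄ = 12.65, Q̄ = 1148.0.
ε = (ΔQ/ΔP)(P̄/Q̄) = (-2242/11.7)(12.65/1148.0).

-2.11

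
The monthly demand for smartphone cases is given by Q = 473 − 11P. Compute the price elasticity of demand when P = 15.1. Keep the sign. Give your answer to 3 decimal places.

At P = 15.1, Q = 306.900.
dQ/dP = −11.
ε = (dQ/dP)(P/Q) = (-11)(15.1/306.900).

-0.541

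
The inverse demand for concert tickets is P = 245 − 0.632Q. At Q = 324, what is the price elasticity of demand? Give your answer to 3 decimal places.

At Q = 324, P = 245 − 0.632(324) = 40.23.
dP/dQ = −0.632, so dQ/dP = 1/(−0.632) = -1.582.
ε = (dQ/dP)(P/Q) = (-1.582)(40.23/324).

-0.196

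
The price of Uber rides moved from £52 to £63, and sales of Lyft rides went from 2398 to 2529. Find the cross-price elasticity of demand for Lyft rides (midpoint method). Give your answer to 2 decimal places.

ΔQ_x = 2529 − 2398 = 131; ΔP_y = 63 − 52 = 11.
Midpoints: P̄_y = 57.50, Q̄_x = 2463.5.
ε_xy = (ΔQ_x/ΔP_y)(P̄_y/Q̄_x) = (131/11)(57.50/2463.5).

0.28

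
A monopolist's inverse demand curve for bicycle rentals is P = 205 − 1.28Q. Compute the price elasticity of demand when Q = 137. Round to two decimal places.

At Q = 137, P = 205 − 1.28(137) = 29.64.
dP/dQ = −1.28, so dQ/dP = 1/(−1.28) = -0.781.
ε = (dQ/dP)(P/Q) = (-0.781)(29.64/137).

-0.17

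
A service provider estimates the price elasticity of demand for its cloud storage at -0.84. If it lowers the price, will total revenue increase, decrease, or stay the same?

|ε| = 0.84 < 1, so demand is inelastic. A price cut therefore reduces total revenue.

decrease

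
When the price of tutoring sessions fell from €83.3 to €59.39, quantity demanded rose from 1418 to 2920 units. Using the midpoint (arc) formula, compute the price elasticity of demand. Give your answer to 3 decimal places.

ΔQ = 2920 − 1418 = 1502; ΔP = 59.39 − 83.3 = -23.91.
Midpoints: P̄ = 71.34, Q̄ = 2169.0.
ε = (ΔQ/ΔP)(P̄/Q̄) = (1502/-23.91)(71.34/2169.0).

-2.066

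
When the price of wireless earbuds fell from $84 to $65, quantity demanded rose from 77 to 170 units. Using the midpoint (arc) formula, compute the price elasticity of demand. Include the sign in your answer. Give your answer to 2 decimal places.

-2.95

ΔQ = 170 − 77 = 93; ΔP = 65 − 84 = -19.
Midpoints: P̄ = 74.50, Q̄ = 123.5.
ε = (ΔQ/ΔP)(P̄/Q̄) = (93/-19)(74.50/123.5).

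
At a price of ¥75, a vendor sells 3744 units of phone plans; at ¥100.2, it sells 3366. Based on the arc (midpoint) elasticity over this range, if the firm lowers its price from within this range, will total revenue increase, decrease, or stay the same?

Arc ε = (-378/25.2)(87.60/3555.0) ≈ -0.370.
|ε| = 0.37 < 1, so demand is inelastic. A price cut therefore reduces total revenue.

decrease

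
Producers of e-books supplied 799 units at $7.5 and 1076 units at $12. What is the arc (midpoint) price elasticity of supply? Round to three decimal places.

0.640

ΔQ = 1076 − 799 = 277; ΔP = 12 − 7.5 = 4.5.
Midpoints: P̄ = 9.75, Q̄ = 937.5.
ε_s = (ΔQ/ΔP)(P̄/Q̄) = (277/4.5)(9.75/937.5).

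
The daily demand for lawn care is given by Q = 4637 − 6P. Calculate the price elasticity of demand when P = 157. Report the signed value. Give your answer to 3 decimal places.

-0.255

At P = 157, Q = 3695.
dQ/dP = −6.
ε = (dQ/dP)(P/Q) = (-6)(157/3695).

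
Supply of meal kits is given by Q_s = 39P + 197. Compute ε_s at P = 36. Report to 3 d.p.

At P = 36, Q_s = 1601.
dQ_s/dP = 39.
ε_s = (dQ_s/dP)(P/Q_s) = (39)(36/1601).

0.877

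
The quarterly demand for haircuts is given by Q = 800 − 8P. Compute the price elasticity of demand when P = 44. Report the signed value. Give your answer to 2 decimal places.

-0.79

At P = 44, Q = 448.
dQ/dP = −8.
ε = (dQ/dP)(P/Q) = (-8)(44/448).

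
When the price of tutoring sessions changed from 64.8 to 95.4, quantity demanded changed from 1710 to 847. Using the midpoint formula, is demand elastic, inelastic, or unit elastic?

Arc ε ≈ -1.767.
|ε| = 1.77 > 1.

elastic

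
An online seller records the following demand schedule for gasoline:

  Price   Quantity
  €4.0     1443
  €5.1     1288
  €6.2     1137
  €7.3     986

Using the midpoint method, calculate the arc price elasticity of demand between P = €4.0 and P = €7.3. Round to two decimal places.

At P = 4.0, Q = 1443; at P = 7.3, Q = 986.
ΔQ = -457, ΔP = 3.3. Midpoints: P̄ = 5.65, Q̄ = 1214.5.
ε = (ΔQ/ΔP)(P̄/Q̄) = (-457/3.3)(5.65/1214.5).

-0.64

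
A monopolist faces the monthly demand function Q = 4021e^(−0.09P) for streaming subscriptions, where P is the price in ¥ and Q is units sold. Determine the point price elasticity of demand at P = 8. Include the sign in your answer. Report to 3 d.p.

At P = 8, Q = 1957.231.
dQ/dP = −0.09·4021e^(−0.09P) = −0.09Q = -176.151.
ε = (dQ/dP)(P/Q) = (-176.151)(8/1957.231).
|ε| < 1, so demand is inelastic at this price.

-0.720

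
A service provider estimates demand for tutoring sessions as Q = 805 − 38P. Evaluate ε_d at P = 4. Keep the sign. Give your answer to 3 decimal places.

-0.233

At P = 4, Q = 653.
dQ/dP = −38.
ε = (dQ/dP)(P/Q) = (-38)(4/653).
|ε| < 1, so demand is inelastic at this price.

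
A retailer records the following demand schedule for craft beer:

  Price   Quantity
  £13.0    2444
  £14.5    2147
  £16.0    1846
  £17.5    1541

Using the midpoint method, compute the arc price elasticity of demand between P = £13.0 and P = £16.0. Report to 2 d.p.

-1.35

At P = 13.0, Q = 2444; at P = 16.0, Q = 1846.
ΔQ = -598, ΔP = 3.0. Midpoints: P̄ = 14.50, Q̄ = 2145.0.
ε = (ΔQ/ΔP)(P̄/Q̄) = (-598/3.0)(14.50/2145.0).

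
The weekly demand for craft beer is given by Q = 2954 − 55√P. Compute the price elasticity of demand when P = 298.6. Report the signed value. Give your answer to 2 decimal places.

-0.24

At P = 298.6, Q = 2003.597.
dQ/dP = −55/(2√P) = -1.591.
ε = (dQ/dP)(P/Q) = (-1.591)(298.6/2003.597).
|ε| < 1, so demand is inelastic at this price.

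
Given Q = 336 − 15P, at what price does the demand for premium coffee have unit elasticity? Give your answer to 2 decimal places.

11.20

For linear demand Q = a − bP, ε = −bP/(a − bP). |ε| = 1 when bP = a − bP, i.e. P = a/(2b).
P = 336/(2·15) = 336/30 = 11.2000.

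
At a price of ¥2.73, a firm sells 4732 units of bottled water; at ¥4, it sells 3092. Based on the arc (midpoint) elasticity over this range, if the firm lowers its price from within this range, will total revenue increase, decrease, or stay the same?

increase

Arc ε = (-1640/1.27)(3.37/3912.0) ≈ -1.111.
|ε| = 1.11 > 1, so demand is elastic. A price cut therefore raises total revenue.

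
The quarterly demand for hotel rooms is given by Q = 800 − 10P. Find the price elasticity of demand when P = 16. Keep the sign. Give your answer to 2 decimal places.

At P = 16, Q = 640.
dQ/dP = −10.
ε = (dQ/dP)(P/Q) = (-10)(16/640).

-0.25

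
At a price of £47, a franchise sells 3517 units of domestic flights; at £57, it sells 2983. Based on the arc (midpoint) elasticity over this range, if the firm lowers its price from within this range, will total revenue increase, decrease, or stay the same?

Arc ε = (-534/10)(52.00/3250.0) ≈ -0.854.
|ε| = 0.85 < 1, so demand is inelastic. A price cut therefore reduces total revenue.

decrease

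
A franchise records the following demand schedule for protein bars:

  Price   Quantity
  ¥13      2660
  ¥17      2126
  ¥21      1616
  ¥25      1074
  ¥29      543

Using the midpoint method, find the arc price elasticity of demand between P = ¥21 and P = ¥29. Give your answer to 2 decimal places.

At P = 21, Q = 1616; at P = 29, Q = 543.
ΔQ = -1073, ΔP = 8. Midpoints: P̄ = 25.00, Q̄ = 1079.5.
ε = (ΔQ/ΔP)(P̄/Q̄) = (-1073/8)(25.00/1079.5).

-3.11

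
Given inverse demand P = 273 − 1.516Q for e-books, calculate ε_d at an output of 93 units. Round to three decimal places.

At Q = 93, P = 273 − 1.516(93) = 132.01.
dP/dQ = −1.516, so dQ/dP = 1/(−1.516) = -0.660.
ε = (dQ/dP)(P/Q) = (-0.660)(132.01/93).

-0.936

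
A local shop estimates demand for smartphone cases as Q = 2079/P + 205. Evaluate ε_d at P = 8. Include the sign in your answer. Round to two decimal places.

At P = 8, Q = 464.875.
dQ/dP = −2079/P² = -32.484.
ε = (dQ/dP)(P/Q) = (-32.484)(8/464.875).
|ε| < 1, so demand is inelastic at this price.

-0.56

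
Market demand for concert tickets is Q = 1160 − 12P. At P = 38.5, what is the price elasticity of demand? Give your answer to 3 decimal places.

At P = 38.5, Q = 698.
dQ/dP = −12.
ε = (dQ/dP)(P/Q) = (-12)(38.5/698).

-0.662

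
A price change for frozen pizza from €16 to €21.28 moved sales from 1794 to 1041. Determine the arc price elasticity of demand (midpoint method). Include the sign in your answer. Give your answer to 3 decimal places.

ΔQ = 1041 − 1794 = -753; ΔP = 21.28 − 16 = 5.28.
Midpoints: P̄ = 18.64, Q̄ = 1417.5.
ε = (ΔQ/ΔP)(P̄/Q̄) = (-753/5.28)(18.64/1417.5).

-1.875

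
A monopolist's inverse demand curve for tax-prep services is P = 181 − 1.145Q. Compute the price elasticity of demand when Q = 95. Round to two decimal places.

-0.66

At Q = 95, P = 181 − 1.145(95) = 72.22.
dP/dQ = −1.145, so dQ/dP = 1/(−1.145) = -0.873.
ε = (dQ/dP)(P/Q) = (-0.873)(72.22/95).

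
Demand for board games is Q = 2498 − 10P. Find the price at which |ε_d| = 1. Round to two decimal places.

For linear demand Q = a − bP, ε = −bP/(a − bP). |ε| = 1 when bP = a − bP, i.e. P = a/(2b).
P = 2498/(2·10) = 2498/20 = 124.9000.

124.90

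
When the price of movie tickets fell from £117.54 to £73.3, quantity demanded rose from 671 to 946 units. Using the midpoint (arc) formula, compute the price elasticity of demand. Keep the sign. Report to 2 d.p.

-0.73

ΔQ = 946 − 671 = 275; ΔP = 73.3 − 117.54 = -44.24.
Midpoints: P̄ = 95.42, Q̄ = 808.5.
ε = (ΔQ/ΔP)(P̄/Q̄) = (275/-44.24)(95.42/808.5).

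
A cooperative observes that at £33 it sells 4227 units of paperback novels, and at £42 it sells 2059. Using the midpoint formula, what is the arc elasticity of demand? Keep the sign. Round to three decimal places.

ΔQ = 2059 − 4227 = -2168; ΔP = 42 − 33 = 9.
Midpoints: P̄ = 37.50, Q̄ = 3143.0.
ε = (ΔQ/ΔP)(P̄/Q̄) = (-2168/9)(37.50/3143.0).

-2.874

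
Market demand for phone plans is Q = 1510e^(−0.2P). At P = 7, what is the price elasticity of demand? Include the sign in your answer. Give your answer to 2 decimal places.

At P = 7, Q = 372.361.
dQ/dP = −0.2·1510e^(−0.2P) = −0.2Q = -74.472.
ε = (dQ/dP)(P/Q) = (-74.472)(7/372.361).
|ε| > 1, so demand is elastic at this price.

-1.40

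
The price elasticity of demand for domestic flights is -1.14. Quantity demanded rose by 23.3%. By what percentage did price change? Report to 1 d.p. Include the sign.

-20.4%

%ΔP ≈ %ΔQ / ε = (23.3%)/(-1.14) = -20.44%.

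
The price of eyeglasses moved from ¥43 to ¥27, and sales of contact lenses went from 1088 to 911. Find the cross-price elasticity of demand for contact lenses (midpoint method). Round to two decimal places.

ΔQ_x = 911 − 1088 = -177; ΔP_y = 27 − 43 = -16.
Midpoints: P̄_y = 35.00, Q̄_x = 999.5.
ε_xy = (ΔQ_x/ΔP_y)(P̄_y/Q̄_x) = (-177/-16)(35.00/999.5).
ε_xy > 0, so the goods are substitutes.

0.39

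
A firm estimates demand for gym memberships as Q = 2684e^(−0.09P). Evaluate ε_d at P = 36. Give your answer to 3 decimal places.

At P = 36, Q = 105.116.
dQ/dP = −0.09·2684e^(−0.09P) = −0.09Q = -9.460.
ε = (dQ/dP)(P/Q) = (-9.460)(36/105.116).

-3.240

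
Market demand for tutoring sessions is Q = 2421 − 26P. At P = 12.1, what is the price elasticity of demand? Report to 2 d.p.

-0.15

At P = 12.1, Q = 2106.400.
dQ/dP = −26.
ε = (dQ/dP)(P/Q) = (-26)(12.1/2106.400).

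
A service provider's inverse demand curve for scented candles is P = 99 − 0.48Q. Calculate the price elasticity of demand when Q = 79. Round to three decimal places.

-1.611

At Q = 79, P = 99 − 0.48(79) = 61.08.
dP/dQ = −0.48, so dQ/dP = 1/(−0.48) = -2.083.
ε = (dQ/dP)(P/Q) = (-2.083)(61.08/79).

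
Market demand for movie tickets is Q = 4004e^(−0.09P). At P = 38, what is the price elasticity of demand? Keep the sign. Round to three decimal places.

At P = 38, Q = 130.981.
dQ/dP = −0.09·4004e^(−0.09P) = −0.09Q = -11.788.
ε = (dQ/dP)(P/Q) = (-11.788)(38/130.981).

-3.420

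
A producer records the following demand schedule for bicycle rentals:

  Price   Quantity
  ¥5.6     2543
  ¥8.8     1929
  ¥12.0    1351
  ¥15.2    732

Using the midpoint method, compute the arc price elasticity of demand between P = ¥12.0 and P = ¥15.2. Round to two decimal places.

-2.53

At P = 12.0, Q = 1351; at P = 15.2, Q = 732.
ΔQ = -619, ΔP = 3.2. Midpoints: P̄ = 13.60, Q̄ = 1041.5.
ε = (ΔQ/ΔP)(P̄/Q̄) = (-619/3.2)(13.60/1041.5).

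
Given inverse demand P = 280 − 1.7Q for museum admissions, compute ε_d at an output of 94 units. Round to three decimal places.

-0.752

At Q = 94, P = 280 − 1.7(94) = 120.20.
dP/dQ = −1.7, so dQ/dP = 1/(−1.7) = -0.588.
ε = (dQ/dP)(P/Q) = (-0.588)(120.20/94).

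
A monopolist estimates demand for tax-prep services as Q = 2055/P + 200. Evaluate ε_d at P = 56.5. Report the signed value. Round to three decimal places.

-0.154

At P = 56.5, Q = 236.372.
dQ/dP = −2055/P² = -0.644.
ε = (dQ/dP)(P/Q) = (-0.644)(56.5/236.372).
|ε| < 1, so demand is inelastic at this price.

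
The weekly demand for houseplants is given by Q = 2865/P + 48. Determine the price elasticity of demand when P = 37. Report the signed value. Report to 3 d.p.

-0.617

At P = 37, Q = 125.432.
dQ/dP = −2865/P² = -2.093.
ε = (dQ/dP)(P/Q) = (-2.093)(37/125.432).
|ε| < 1, so demand is inelastic at this price.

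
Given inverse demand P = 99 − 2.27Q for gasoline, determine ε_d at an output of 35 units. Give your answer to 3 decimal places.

At Q = 35, P = 99 − 2.27(35) = 19.55.
dP/dQ = −2.27, so dQ/dP = 1/(−2.27) = -0.441.
ε = (dQ/dP)(P/Q) = (-0.441)(19.55/35).

-0.246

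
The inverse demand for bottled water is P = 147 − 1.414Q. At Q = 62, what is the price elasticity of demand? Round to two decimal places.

At Q = 62, P = 147 − 1.414(62) = 59.33.
dP/dQ = −1.414, so dQ/dP = 1/(−1.414) = -0.707.
ε = (dQ/dP)(P/Q) = (-0.707)(59.33/62).

-0.68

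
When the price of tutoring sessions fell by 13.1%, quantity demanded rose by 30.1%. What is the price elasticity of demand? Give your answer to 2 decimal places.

-2.30

ε = %ΔQ / %ΔP = (30.1)/(-13.1) = -2.298.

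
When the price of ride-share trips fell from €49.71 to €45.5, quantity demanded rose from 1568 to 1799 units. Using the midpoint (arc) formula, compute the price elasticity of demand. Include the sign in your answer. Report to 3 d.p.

-1.552

ΔQ = 1799 − 1568 = 231; ΔP = 45.5 − 49.71 = -4.21.
Midpoints: P̄ = 47.61, Q̄ = 1683.5.
ε = (ΔQ/ΔP)(P̄/Q̄) = (231/-4.21)(47.61/1683.5).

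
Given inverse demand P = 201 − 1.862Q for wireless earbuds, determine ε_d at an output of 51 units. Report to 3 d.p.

-1.117

At Q = 51, P = 201 − 1.862(51) = 106.04.
dP/dQ = −1.862, so dQ/dP = 1/(−1.862) = -0.537.
ε = (dQ/dP)(P/Q) = (-0.537)(106.04/51).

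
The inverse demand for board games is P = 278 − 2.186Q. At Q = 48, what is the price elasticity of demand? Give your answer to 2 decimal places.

At Q = 48, P = 278 − 2.186(48) = 173.07.
dP/dQ = −2.186, so dQ/dP = 1/(−2.186) = -0.457.
ε = (dQ/dP)(P/Q) = (-0.457)(173.07/48).

-1.65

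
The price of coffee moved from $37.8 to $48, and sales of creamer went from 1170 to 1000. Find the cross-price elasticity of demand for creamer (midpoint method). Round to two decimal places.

-0.66

ΔQ_x = 1000 − 1170 = -170; ΔP_y = 48 − 37.8 = 10.2.
Midpoints: P̄_y = 42.90, Q̄_x = 1085.0.
ε_xy = (ΔQ_x/ΔP_y)(P̄_y/Q̄_x) = (-170/10.2)(42.90/1085.0).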